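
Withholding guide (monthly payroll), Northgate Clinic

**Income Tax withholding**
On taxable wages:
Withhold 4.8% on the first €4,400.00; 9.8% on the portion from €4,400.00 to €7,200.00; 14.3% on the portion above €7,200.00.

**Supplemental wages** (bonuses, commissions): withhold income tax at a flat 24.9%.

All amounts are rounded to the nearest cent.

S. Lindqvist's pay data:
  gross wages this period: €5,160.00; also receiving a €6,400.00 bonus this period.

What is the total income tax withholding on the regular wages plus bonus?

Income Tax: taxable = €5,160.00
  €211.20 + 9.8% × (€5,160.00 − €4,400.00) = €211.20 + 9.8% × €760.00 = €285.68
Supplemental (24.9% flat on bonus): 24.9% × €6,400.00 = €1,593.60
Total income tax: €285.68 + €1,593.60 = €1,879.28

€1,879.28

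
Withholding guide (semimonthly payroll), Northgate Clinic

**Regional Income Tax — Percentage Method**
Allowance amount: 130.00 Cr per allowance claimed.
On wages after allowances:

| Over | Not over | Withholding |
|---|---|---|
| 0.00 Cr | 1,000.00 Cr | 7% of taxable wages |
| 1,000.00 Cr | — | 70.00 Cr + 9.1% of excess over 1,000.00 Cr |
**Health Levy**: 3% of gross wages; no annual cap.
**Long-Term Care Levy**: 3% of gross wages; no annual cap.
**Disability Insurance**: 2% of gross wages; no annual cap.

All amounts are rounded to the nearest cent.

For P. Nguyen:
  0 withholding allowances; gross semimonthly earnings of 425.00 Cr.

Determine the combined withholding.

Regional Income Tax: taxable = 425.00 Cr
  7% × 425.00 Cr = 29.75 Cr
Health Levy: 3% × 425.00 Cr = 12.75 Cr
Long-Term Care Levy: 3% × 425.00 Cr = 12.75 Cr
Disability Insurance: 2% × 425.00 Cr = 8.50 Cr
Total: 29.75 Cr + 12.75 Cr + 12.75 Cr + 8.50 Cr = 63.75 Cr

63.75 Cr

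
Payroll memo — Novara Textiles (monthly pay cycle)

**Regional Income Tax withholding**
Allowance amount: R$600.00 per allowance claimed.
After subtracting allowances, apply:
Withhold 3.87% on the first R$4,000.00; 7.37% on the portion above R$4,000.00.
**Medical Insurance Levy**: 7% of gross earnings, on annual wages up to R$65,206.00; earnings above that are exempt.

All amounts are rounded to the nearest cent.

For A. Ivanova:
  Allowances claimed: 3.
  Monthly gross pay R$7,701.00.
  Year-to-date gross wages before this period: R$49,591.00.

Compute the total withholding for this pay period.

R$833.97

Regional Income Tax: taxable = R$7,701.00 − 3×R$600.00 = R$5,901.00
  R$154.80 + 7.37% × (R$5,901.00 − R$4,000.00) = R$154.80 + 7.37% × R$1,901.00 = R$294.90
Medical Insurance Levy: 7% × R$7,701.00 = R$539.07
Total: R$294.90 + R$539.07 = R$833.97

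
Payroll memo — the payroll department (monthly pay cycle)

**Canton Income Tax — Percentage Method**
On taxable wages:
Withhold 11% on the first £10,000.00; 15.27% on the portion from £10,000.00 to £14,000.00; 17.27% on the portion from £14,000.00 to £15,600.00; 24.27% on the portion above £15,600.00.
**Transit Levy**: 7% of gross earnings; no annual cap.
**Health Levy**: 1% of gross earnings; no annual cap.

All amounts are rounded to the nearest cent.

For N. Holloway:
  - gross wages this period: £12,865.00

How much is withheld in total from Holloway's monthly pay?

Canton Income Tax: taxable = £12,865.00
  £1,100.00 + 15.27% × (£12,865.00 − £10,000.00) = £1,100.00 + 15.27% × £2,865.00 = £1,537.49
Transit Levy: 7% × £12,865.00 = £900.55
Health Levy: 1% × £12,865.00 = £128.65
Total: £1,537.49 + £900.55 + £128.65 = £2,566.69

£2,566.69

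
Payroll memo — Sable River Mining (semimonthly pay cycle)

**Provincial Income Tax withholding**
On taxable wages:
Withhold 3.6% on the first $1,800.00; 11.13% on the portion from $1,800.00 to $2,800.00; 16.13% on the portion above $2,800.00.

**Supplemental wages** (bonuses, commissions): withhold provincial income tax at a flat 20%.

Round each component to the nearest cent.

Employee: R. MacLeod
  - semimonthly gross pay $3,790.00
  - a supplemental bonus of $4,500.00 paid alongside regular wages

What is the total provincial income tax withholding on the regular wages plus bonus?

Provincial Income Tax: taxable = $3,790.00
  $176.10 + 16.13% × ($3,790.00 − $2,800.00) = $176.10 + 16.13% × $990.00 = $335.79
Supplemental (20% flat on bonus): 20% × $4,500.00 = $900.00
Total provincial income tax: $335.79 + $900.00 = $1,235.79

$1,235.79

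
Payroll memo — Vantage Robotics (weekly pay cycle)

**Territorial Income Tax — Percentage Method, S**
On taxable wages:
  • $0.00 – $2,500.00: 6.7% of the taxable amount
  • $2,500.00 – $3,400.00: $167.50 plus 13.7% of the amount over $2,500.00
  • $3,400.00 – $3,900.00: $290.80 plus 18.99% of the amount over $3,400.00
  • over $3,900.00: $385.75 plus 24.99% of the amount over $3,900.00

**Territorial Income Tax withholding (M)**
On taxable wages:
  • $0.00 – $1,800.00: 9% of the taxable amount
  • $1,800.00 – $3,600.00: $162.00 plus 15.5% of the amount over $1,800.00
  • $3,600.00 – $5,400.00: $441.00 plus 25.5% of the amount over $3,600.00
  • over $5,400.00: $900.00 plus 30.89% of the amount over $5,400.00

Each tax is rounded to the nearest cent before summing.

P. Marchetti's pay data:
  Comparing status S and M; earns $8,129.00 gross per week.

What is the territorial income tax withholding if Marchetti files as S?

Territorial Income Tax (S): taxable = $8,129.00
  $385.75 + 24.99% × ($8,129.00 − $3,900.00) = $385.75 + 24.99% × $4,229.00 = $1,442.58

$1,442.58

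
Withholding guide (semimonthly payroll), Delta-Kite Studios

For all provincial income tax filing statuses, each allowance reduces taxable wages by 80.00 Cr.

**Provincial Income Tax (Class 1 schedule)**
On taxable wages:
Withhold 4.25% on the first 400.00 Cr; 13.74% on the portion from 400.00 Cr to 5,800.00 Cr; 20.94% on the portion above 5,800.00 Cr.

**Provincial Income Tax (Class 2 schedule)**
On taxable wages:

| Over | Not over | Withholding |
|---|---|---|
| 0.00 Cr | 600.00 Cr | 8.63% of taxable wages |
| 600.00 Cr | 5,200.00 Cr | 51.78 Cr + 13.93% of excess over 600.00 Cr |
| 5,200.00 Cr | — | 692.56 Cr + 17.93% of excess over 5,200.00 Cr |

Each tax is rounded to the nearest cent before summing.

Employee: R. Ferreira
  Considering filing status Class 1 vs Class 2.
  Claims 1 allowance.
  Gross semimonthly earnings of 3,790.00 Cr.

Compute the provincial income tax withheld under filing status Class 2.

Provincial Income Tax (Class 2): taxable = 3,790.00 Cr − 1×80.00 Cr = 3,710.00 Cr
  51.78 Cr + 13.93% × (3,710.00 Cr − 600.00 Cr) = 51.78 Cr + 13.93% × 3,110.00 Cr = 485.00 Cr

485.00 Cr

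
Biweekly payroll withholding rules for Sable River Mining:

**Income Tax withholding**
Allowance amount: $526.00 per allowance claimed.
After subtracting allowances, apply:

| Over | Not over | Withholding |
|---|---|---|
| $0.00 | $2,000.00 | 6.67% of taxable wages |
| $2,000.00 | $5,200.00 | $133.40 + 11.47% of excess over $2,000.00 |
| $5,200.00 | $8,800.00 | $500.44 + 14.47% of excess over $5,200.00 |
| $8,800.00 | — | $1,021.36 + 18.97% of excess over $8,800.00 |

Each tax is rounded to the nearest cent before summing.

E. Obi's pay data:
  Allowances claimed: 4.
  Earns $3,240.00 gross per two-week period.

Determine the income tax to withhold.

$75.77

Income Tax: taxable = $3,240.00 − 4×$526.00 = $1,136.00
  6.67% × $1,136.00 = $75.77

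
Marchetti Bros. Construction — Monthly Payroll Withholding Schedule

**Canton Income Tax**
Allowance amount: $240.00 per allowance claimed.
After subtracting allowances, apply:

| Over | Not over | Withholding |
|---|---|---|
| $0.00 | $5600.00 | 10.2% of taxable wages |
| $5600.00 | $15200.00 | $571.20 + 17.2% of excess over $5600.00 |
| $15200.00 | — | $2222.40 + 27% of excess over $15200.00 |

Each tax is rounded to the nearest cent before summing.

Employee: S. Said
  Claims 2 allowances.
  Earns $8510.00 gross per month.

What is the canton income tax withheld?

$989.16

Canton Income Tax: taxable = $8510.00 − 2×$240.00 = $8030.00
  $571.20 + 17.2% × ($8030.00 − $5600.00) = $571.20 + 17.2% × $2430.00 = $989.16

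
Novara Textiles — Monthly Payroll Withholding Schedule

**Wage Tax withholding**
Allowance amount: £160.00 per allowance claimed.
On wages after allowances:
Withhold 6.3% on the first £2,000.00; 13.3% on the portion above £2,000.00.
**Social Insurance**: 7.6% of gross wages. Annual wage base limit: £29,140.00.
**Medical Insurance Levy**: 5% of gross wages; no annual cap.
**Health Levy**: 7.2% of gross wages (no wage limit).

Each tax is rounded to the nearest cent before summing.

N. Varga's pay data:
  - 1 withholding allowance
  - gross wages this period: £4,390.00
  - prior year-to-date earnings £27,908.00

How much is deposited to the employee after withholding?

Wage Tax: taxable = £4,390.00 − 1×£160.00 = £4,230.00
  £126.00 + 13.3% × (£4,230.00 − £2,000.00) = £126.00 + 13.3% × £2,230.00 = £422.59
Social Insurance: cap £29,140.00 − YTD £27,908.00 = £1,232.00 subject; 7.6% × £1,232.00 = £93.63
Medical Insurance Levy: 5% × £4,390.00 = £219.50
Health Levy: 7.2% × £4,390.00 = £316.08
Total withheld: £422.59 + £93.63 + £219.50 + £316.08 = £1,051.80
Net pay: £4,390.00 − £1,051.80 = £3,338.20

£3,338.20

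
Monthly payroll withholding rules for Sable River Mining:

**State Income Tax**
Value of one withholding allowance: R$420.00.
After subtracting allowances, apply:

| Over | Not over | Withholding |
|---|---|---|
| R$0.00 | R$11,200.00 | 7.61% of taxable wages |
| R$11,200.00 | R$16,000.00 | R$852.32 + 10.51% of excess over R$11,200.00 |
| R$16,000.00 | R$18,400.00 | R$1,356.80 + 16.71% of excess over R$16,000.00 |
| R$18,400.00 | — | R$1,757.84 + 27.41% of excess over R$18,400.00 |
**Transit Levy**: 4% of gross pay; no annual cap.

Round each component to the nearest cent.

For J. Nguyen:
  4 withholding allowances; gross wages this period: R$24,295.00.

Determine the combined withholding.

R$3,884.97

State Income Tax: taxable = R$24,295.00 − 4×R$420.00 = R$22,615.00
  R$1,757.84 + 27.41% × (R$22,615.00 − R$18,400.00) = R$1,757.84 + 27.41% × R$4,215.00 = R$2,913.17
Transit Levy: 4% × R$24,295.00 = R$971.80
Total: R$2,913.17 + R$971.80 = R$3,884.97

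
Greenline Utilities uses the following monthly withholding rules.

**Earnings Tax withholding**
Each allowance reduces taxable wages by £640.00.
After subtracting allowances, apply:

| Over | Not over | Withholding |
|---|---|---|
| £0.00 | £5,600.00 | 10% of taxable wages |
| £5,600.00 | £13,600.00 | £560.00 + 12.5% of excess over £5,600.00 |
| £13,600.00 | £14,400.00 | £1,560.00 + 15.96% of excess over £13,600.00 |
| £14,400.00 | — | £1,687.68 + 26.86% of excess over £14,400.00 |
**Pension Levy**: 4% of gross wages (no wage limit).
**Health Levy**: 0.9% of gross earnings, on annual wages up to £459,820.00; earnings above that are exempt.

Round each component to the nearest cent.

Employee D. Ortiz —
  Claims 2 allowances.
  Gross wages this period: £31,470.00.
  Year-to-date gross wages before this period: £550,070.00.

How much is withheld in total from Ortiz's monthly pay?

£7,187.67

Earnings Tax: taxable = £31,470.00 − 2×£640.00 = £30,190.00
  £1,687.68 + 26.86% × (£30,190.00 − £14,400.00) = £1,687.68 + 26.86% × £15,790.00 = £5,928.87
Pension Levy: 4% × £31,470.00 = £1,258.80
Health Levy: YTD £550,070.00 ≥ cap £459,820.00 → £0.00
Total: £5,928.87 + £1,258.80 + £0.00 = £7,187.67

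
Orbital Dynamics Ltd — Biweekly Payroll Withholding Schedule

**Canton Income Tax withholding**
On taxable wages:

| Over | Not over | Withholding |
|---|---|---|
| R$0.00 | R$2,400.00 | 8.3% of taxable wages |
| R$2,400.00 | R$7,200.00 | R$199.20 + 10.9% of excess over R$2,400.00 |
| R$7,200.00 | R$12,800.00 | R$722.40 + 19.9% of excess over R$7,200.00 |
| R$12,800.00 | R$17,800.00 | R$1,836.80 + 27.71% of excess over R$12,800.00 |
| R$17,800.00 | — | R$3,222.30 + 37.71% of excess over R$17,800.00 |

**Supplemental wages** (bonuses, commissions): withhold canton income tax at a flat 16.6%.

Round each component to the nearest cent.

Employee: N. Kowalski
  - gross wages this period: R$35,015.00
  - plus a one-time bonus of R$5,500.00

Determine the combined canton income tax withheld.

R$10,627.08

Canton Income Tax: taxable = R$35,015.00
  R$3,222.30 + 37.71% × (R$35,015.00 − R$17,800.00) = R$3,222.30 + 37.71% × R$17,215.00 = R$9,714.08
Supplemental (16.6% flat on bonus): 16.6% × R$5,500.00 = R$913.00
Total canton income tax: R$9,714.08 + R$913.00 = R$10,627.08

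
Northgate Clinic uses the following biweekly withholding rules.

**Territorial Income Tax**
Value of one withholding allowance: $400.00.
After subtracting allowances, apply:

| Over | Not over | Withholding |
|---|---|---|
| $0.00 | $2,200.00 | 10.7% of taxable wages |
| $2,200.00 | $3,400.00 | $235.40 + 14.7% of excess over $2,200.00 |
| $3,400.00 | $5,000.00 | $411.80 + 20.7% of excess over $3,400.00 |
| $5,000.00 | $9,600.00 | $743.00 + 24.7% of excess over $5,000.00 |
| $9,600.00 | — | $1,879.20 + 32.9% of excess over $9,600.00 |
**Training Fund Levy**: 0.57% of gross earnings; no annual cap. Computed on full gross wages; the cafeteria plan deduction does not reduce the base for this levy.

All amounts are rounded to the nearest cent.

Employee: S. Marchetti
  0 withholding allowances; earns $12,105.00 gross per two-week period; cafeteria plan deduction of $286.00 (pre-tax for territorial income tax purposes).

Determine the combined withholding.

Territorial Income Tax: taxable = $12,105.00 − $286.00 = $11,819.00
  $1,879.20 + 32.9% × ($11,819.00 − $9,600.00) = $1,879.20 + 32.9% × $2,219.00 = $2,609.25
Training Fund Levy: 0.57% × $12,105.00 = $69.00
Total: $2,609.25 + $69.00 = $2,678.25

$2,678.25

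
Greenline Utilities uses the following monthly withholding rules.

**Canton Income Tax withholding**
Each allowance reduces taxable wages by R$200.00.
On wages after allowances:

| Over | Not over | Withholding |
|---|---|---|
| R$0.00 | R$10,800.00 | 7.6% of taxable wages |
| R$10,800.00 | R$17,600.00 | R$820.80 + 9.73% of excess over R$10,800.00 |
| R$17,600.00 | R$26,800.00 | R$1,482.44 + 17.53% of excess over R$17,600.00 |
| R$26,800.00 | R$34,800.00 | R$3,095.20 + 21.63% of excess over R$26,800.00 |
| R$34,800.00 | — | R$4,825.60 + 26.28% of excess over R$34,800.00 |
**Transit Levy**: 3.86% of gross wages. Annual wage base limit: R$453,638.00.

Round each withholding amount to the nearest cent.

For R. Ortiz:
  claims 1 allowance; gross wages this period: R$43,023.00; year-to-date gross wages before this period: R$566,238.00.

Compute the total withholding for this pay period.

Canton Income Tax: taxable = R$43,023.00 − 1×R$200.00 = R$42,823.00
  R$4,825.60 + 26.28% × (R$42,823.00 − R$34,800.00) = R$4,825.60 + 26.28% × R$8,023.00 = R$6,934.04
Transit Levy: YTD R$566,238.00 ≥ cap R$453,638.00 → R$0.00
Total: R$6,934.04 + R$0.00 = R$6,934.04

R$6,934.04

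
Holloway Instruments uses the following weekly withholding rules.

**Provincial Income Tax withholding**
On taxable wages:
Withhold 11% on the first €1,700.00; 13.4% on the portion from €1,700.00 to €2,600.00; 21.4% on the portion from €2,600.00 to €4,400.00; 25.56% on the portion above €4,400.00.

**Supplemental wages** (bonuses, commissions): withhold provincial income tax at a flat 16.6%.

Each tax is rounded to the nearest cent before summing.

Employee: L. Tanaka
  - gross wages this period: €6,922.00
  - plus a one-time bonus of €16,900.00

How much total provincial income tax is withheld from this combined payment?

Provincial Income Tax: taxable = €6,922.00
  €692.80 + 25.56% × (€6,922.00 − €4,400.00) = €692.80 + 25.56% × €2,522.00 = €1,337.42
Supplemental (16.6% flat on bonus): 16.6% × €16,900.00 = €2,805.40
Total provincial income tax: €1,337.42 + €2,805.40 = €4,142.82

€4,142.82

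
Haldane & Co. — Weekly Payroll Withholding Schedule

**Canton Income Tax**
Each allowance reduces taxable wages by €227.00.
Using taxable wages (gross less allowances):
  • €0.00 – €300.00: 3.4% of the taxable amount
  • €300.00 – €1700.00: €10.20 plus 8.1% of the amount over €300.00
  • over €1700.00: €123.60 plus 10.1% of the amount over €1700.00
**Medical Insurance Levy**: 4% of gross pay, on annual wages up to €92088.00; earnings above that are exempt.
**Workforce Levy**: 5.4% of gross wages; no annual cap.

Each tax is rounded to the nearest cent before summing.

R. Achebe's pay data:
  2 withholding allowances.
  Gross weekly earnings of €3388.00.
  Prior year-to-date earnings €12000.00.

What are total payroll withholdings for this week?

€566.70

Canton Income Tax: taxable = €3388.00 − 2×€227.00 = €2934.00
  €123.60 + 10.1% × (€2934.00 − €1700.00) = €123.60 + 10.1% × €1234.00 = €248.23
Medical Insurance Levy: 4% × €3388.00 = €135.52
Workforce Levy: 5.4% × €3388.00 = €182.95
Total: €248.23 + €135.52 + €182.95 = €566.70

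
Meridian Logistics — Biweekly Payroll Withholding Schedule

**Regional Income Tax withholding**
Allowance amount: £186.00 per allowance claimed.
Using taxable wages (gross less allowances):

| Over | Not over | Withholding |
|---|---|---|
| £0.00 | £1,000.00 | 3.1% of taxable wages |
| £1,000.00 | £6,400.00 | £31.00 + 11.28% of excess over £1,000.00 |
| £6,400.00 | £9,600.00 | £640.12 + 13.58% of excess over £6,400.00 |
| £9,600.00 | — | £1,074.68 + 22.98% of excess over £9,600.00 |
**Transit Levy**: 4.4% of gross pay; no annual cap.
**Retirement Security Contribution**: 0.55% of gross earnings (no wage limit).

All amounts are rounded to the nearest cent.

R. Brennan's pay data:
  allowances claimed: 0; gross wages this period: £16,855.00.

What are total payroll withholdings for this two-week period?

£3,576.20

Regional Income Tax: taxable = £16,855.00
  £1,074.68 + 22.98% × (£16,855.00 − £9,600.00) = £1,074.68 + 22.98% × £7,255.00 = £2,741.88
Transit Levy: 4.4% × £16,855.00 = £741.62
Retirement Security Contribution: 0.55% × £16,855.00 = £92.70
Total: £2,741.88 + £741.62 + £92.70 = £3,576.20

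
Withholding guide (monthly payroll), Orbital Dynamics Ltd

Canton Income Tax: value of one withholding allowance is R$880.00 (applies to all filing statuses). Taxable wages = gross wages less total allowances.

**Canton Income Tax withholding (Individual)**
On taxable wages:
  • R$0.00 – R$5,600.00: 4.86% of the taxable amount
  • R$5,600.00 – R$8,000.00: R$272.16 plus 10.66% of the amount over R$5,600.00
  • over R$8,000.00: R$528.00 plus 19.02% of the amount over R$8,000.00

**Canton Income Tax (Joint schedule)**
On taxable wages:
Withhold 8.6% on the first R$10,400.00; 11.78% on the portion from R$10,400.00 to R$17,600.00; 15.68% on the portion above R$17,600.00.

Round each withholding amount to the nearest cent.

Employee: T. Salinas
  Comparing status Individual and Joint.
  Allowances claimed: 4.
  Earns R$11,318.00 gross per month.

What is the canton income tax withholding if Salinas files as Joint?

Canton Income Tax (Joint): taxable = R$11,318.00 − 4×R$880.00 = R$7,798.00
  8.6% × R$7,798.00 = R$670.63

R$670.63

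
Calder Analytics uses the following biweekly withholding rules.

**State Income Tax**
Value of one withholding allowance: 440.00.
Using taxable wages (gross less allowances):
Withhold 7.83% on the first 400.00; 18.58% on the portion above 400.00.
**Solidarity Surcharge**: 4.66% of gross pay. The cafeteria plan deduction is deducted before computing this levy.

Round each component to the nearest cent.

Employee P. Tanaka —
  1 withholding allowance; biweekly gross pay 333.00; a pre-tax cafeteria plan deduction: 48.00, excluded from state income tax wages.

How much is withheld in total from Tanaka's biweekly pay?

State Income Tax: taxable = 333.00 − 48.00 − 1×440.00 = -155.00
  Taxable ≤ 0 → 0.00
Solidarity Surcharge: 4.66% × 285.00 = 13.28
Total: 0.00 + 13.28 = 13.28

13.28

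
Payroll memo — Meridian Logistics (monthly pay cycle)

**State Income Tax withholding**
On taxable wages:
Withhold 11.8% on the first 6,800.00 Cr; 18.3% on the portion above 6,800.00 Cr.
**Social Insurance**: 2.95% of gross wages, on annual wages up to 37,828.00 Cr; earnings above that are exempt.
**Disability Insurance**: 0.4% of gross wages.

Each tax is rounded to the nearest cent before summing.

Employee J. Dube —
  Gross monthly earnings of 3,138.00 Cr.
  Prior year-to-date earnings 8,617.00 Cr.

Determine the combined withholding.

475.40 Cr

State Income Tax: taxable = 3,138.00 Cr
  11.8% × 3,138.00 Cr = 370.28 Cr
Social Insurance: 2.95% × 3,138.00 Cr = 92.57 Cr
Disability Insurance: 0.4% × 3,138.00 Cr = 12.55 Cr
Total: 370.28 Cr + 92.57 Cr + 12.55 Cr = 475.40 Cr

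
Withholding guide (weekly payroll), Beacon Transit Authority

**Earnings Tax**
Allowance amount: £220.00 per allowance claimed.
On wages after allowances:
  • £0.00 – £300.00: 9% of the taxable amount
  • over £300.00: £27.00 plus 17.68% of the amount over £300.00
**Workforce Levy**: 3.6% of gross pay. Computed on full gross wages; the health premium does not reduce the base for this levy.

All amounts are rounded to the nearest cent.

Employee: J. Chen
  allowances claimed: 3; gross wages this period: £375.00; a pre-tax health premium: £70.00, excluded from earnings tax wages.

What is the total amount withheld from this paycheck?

Earnings Tax: taxable = £375.00 − £70.00 − 3×£220.00 = £-355.00
  Taxable ≤ 0 → £0.00
Workforce Levy: 3.6% × £375.00 = £13.50
Total: £0.00 + £13.50 = £13.50

£13.50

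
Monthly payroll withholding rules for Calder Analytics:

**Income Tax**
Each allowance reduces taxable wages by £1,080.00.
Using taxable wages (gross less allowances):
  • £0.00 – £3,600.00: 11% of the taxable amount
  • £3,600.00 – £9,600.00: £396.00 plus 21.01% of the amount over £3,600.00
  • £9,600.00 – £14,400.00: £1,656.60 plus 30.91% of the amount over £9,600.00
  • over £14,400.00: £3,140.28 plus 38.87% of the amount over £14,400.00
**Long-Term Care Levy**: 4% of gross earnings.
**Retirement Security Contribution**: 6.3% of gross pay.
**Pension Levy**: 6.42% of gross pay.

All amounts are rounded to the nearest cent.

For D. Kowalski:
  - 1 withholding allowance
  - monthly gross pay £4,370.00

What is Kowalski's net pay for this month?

£3,277.44

Income Tax: taxable = £4,370.00 − 1×£1,080.00 = £3,290.00
  11% × £3,290.00 = £361.90
Long-Term Care Levy: 4% × £4,370.00 = £174.80
Retirement Security Contribution: 6.3% × £4,370.00 = £275.31
Pension Levy: 6.42% × £4,370.00 = £280.55
Total withheld: £361.90 + £174.80 + £275.31 + £280.55 = £1,092.56
Net pay: £4,370.00 − £1,092.56 = £3,277.44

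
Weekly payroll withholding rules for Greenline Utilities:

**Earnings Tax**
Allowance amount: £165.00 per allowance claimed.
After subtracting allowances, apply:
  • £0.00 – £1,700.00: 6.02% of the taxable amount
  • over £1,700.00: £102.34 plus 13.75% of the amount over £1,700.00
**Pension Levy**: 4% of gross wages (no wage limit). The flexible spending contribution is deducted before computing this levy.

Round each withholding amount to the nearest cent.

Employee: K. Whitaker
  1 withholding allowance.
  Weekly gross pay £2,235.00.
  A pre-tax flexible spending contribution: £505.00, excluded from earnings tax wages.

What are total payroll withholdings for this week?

£163.41

Earnings Tax: taxable = £2,235.00 − £505.00 − 1×£165.00 = £1,565.00
  6.02% × £1,565.00 = £94.21
Pension Levy: 4% × £1,730.00 = £69.20
Total: £94.21 + £69.20 = £163.41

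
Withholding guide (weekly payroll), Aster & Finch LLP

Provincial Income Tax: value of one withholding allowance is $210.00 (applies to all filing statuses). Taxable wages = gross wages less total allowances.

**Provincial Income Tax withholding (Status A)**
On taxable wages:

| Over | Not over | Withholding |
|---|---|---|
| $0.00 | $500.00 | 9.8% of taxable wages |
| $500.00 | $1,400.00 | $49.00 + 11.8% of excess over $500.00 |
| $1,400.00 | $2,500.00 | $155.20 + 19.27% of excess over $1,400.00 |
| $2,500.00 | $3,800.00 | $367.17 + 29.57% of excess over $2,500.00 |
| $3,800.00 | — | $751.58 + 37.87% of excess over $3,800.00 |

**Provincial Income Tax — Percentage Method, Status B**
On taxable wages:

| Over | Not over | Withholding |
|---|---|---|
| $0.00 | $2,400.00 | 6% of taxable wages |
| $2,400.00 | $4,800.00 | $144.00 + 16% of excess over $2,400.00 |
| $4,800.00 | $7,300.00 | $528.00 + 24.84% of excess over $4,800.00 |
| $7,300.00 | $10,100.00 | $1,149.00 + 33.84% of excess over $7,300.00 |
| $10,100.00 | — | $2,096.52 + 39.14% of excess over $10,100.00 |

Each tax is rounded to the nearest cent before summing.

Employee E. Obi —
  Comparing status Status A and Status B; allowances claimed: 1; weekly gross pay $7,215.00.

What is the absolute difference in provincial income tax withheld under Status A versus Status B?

Provincial Income Tax (Status A): taxable = $7,215.00 − 1×$210.00 = $7,005.00
  $751.58 + 37.87% × ($7,005.00 − $3,800.00) = $751.58 + 37.87% × $3,205.00 = $1,965.31
Provincial Income Tax (Status B): taxable = $7,215.00 − 1×$210.00 = $7,005.00
  $528.00 + 24.84% × ($7,005.00 − $4,800.00) = $528.00 + 24.84% × $2,205.00 = $1,075.72
Difference: |$1,965.31 − $1,075.72| = $889.59 (higher under Status A)

$889.59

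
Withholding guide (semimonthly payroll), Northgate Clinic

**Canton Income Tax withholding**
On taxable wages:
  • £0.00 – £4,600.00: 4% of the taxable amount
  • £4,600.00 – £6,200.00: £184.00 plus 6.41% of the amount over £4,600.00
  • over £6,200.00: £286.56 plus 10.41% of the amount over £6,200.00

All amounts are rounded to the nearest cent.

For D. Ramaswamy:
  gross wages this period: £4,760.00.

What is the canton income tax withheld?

£194.26

Canton Income Tax: taxable = £4,760.00
  £184.00 + 6.41% × (£4,760.00 − £4,600.00) = £184.00 + 6.41% × £160.00 = £194.26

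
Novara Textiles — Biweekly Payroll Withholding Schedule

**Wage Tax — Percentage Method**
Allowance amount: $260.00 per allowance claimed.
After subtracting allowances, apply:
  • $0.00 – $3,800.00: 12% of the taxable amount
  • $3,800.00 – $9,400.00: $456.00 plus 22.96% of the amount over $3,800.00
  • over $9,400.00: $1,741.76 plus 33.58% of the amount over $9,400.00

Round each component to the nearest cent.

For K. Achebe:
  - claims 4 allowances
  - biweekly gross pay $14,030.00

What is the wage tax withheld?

Wage Tax: taxable = $14,030.00 − 4×$260.00 = $12,990.00
  $1,741.76 + 33.58% × ($12,990.00 − $9,400.00) = $1,741.76 + 33.58% × $3,590.00 = $2,947.28

$2,947.28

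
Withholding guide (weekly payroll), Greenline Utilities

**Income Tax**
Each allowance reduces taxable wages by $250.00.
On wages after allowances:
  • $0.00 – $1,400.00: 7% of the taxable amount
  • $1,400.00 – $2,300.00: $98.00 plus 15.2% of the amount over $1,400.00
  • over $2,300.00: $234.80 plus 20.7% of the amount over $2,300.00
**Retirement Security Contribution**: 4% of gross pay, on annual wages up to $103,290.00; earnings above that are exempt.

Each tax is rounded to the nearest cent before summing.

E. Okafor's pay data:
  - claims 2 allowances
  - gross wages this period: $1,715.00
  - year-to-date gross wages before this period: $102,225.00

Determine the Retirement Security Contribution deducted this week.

Retirement Security Contribution: cap $103,290.00 − YTD $102,225.00 = $1,065.00 subject; 4% × $1,065.00 = $42.60

$42.60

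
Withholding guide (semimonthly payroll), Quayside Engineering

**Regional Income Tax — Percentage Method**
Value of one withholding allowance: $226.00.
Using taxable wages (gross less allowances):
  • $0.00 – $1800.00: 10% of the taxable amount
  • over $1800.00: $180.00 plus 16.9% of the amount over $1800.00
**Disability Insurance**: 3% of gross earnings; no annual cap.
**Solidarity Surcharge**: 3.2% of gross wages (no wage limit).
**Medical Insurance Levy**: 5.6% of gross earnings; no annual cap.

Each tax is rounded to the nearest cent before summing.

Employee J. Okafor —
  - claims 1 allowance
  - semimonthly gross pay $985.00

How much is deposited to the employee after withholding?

$792.87

Regional Income Tax: taxable = $985.00 − 1×$226.00 = $759.00
  10% × $759.00 = $75.90
Disability Insurance: 3% × $985.00 = $29.55
Solidarity Surcharge: 3.2% × $985.00 = $31.52
Medical Insurance Levy: 5.6% × $985.00 = $55.16
Total withheld: $75.90 + $29.55 + $31.52 + $55.16 = $192.13
Net pay: $985.00 − $192.13 = $792.87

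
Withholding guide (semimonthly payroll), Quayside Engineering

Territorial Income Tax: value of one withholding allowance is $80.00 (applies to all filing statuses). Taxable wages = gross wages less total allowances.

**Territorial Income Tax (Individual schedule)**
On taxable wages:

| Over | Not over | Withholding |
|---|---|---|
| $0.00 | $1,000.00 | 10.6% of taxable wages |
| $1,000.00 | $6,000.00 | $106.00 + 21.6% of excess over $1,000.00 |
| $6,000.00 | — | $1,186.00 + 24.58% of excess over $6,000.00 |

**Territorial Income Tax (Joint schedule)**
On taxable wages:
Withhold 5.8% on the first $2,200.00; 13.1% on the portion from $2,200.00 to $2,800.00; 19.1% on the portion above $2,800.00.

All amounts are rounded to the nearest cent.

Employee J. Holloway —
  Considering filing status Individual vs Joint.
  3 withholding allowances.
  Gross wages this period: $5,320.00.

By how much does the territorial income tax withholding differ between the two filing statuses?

Territorial Income Tax (Individual): taxable = $5,320.00 − 3×$80.00 = $5,080.00
  $106.00 + 21.6% × ($5,080.00 − $1,000.00) = $106.00 + 21.6% × $4,080.00 = $987.28
Territorial Income Tax (Joint): taxable = $5,320.00 − 3×$80.00 = $5,080.00
  $206.20 + 19.1% × ($5,080.00 − $2,800.00) = $206.20 + 19.1% × $2,280.00 = $641.68
Difference: |$987.28 − $641.68| = $345.60 (higher under Individual)

$345.60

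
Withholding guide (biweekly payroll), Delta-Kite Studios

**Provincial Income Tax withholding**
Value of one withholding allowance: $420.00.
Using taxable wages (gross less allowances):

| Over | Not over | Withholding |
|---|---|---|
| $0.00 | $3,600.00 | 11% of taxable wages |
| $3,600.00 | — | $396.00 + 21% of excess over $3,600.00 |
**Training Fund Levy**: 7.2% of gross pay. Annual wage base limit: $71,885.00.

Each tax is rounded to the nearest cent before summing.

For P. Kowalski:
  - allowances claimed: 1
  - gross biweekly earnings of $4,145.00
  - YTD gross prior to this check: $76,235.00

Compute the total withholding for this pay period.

$422.25

Provincial Income Tax: taxable = $4,145.00 − 1×$420.00 = $3,725.00
  $396.00 + 21% × ($3,725.00 − $3,600.00) = $396.00 + 21% × $125.00 = $422.25
Training Fund Levy: YTD $76,235.00 ≥ cap $71,885.00 → $0.00
Total: $422.25 + $0.00 = $422.25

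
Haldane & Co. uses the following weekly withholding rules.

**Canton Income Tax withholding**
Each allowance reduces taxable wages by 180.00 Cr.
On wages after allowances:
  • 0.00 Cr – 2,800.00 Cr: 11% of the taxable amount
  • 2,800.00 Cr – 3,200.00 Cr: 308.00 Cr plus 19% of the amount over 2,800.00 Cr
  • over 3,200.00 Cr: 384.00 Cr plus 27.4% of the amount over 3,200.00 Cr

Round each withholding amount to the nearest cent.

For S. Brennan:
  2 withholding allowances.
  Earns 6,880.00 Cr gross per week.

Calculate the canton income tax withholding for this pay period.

Canton Income Tax: taxable = 6,880.00 Cr − 2×180.00 Cr = 6,520.00 Cr
  384.00 Cr + 27.4% × (6,520.00 Cr − 3,200.00 Cr) = 384.00 Cr + 27.4% × 3,320.00 Cr = 1,293.68 Cr

1,293.68 Cr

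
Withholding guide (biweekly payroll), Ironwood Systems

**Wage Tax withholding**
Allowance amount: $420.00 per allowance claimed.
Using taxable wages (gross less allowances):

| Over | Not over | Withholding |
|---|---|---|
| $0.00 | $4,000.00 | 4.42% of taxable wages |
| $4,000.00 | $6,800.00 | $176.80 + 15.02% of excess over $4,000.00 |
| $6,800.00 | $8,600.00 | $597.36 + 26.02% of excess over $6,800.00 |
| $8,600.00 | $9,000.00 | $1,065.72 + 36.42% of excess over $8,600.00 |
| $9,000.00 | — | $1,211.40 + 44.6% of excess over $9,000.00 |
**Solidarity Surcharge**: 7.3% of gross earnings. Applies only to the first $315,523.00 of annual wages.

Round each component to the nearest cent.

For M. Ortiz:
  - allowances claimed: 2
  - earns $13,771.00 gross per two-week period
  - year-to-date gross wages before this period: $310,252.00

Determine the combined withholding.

$3,349.41

Wage Tax: taxable = $13,771.00 − 2×$420.00 = $12,931.00
  $1,211.40 + 44.6% × ($12,931.00 − $9,000.00) = $1,211.40 + 44.6% × $3,931.00 = $2,964.63
Solidarity Surcharge: cap $315,523.00 − YTD $310,252.00 = $5,271.00 subject; 7.3% × $5,271.00 = $384.78
Total: $2,964.63 + $384.78 = $3,349.41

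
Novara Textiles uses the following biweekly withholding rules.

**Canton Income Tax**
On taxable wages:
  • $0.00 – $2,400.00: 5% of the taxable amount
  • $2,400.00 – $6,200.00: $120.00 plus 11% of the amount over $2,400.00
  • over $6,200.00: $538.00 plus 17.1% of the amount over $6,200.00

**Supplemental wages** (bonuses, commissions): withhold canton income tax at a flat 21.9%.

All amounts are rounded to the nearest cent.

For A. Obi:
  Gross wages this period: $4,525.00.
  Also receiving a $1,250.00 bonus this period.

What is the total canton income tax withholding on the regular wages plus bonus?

$627.50

Canton Income Tax: taxable = $4,525.00
  $120.00 + 11% × ($4,525.00 − $2,400.00) = $120.00 + 11% × $2,125.00 = $353.75
Supplemental (21.9% flat on bonus): 21.9% × $1,250.00 = $273.75
Total canton income tax: $353.75 + $273.75 = $627.50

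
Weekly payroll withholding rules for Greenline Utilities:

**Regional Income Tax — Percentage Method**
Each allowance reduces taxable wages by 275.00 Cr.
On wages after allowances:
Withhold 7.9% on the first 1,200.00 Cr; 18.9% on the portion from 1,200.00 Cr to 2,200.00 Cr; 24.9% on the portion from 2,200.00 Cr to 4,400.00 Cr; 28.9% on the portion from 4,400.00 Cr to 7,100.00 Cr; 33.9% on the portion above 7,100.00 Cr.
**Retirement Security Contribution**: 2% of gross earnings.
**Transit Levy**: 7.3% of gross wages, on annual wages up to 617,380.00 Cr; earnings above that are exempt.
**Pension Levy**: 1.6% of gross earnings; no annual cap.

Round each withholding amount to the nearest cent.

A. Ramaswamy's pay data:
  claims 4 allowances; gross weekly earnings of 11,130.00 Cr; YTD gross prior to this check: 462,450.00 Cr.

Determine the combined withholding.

3,818.34 Cr

Regional Income Tax: taxable = 11,130.00 Cr − 4×275.00 Cr = 10,030.00 Cr
  1,611.90 Cr + 33.9% × (10,030.00 Cr − 7,100.00 Cr) = 1,611.90 Cr + 33.9% × 2,930.00 Cr = 2,605.17 Cr
Retirement Security Contribution: 2% × 11,130.00 Cr = 222.60 Cr
Transit Levy: 7.3% × 11,130.00 Cr = 812.49 Cr
Pension Levy: 1.6% × 11,130.00 Cr = 178.08 Cr
Total: 2,605.17 Cr + 222.60 Cr + 812.49 Cr + 178.08 Cr = 3,818.34 Cr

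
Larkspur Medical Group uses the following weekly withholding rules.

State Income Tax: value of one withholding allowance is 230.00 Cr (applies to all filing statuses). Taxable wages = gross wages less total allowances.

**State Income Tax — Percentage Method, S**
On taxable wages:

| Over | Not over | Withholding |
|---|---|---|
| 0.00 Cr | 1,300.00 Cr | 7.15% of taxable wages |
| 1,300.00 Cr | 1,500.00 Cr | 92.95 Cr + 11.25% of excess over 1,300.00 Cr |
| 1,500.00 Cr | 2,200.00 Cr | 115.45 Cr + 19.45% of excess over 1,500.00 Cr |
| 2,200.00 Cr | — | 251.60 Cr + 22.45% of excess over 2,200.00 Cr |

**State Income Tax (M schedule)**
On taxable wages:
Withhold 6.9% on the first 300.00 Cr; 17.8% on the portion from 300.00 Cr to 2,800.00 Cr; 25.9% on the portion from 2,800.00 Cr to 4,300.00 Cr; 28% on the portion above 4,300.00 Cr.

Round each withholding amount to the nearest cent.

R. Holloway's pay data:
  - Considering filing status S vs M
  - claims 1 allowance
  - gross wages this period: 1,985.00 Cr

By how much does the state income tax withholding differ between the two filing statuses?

State Income Tax (S): taxable = 1,985.00 Cr − 1×230.00 Cr = 1,755.00 Cr
  115.45 Cr + 19.45% × (1,755.00 Cr − 1,500.00 Cr) = 115.45 Cr + 19.45% × 255.00 Cr = 165.05 Cr
State Income Tax (M): taxable = 1,985.00 Cr − 1×230.00 Cr = 1,755.00 Cr
  20.70 Cr + 17.8% × (1,755.00 Cr − 300.00 Cr) = 20.70 Cr + 17.8% × 1,455.00 Cr = 279.69 Cr
Difference: |165.05 Cr − 279.69 Cr| = 114.64 Cr (higher under M)

114.64 Cr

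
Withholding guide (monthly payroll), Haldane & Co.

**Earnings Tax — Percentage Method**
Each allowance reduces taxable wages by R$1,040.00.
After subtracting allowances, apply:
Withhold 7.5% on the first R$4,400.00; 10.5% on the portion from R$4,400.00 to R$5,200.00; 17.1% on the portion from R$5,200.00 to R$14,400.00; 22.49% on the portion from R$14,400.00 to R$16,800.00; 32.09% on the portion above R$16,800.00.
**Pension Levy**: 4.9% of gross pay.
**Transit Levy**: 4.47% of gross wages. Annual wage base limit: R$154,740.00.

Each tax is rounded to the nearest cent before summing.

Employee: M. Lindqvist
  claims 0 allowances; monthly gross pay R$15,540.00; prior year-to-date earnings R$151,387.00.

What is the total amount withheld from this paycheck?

R$3,154.93

Earnings Tax: taxable = R$15,540.00
  R$1,987.20 + 22.49% × (R$15,540.00 − R$14,400.00) = R$1,987.20 + 22.49% × R$1,140.00 = R$2,243.59
Pension Levy: 4.9% × R$15,540.00 = R$761.46
Transit Levy: cap R$154,740.00 − YTD R$151,387.00 = R$3,353.00 subject; 4.47% × R$3,353.00 = R$149.88
Total: R$2,243.59 + R$761.46 + R$149.88 = R$3,154.93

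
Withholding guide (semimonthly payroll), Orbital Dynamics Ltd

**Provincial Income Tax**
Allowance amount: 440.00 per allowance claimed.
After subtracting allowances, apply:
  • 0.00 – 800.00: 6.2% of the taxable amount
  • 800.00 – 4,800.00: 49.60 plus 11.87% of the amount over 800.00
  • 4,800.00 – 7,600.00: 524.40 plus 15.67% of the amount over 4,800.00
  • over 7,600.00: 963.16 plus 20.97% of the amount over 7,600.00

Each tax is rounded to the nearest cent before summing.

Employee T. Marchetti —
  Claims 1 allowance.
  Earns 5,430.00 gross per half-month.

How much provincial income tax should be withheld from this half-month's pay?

554.17

Provincial Income Tax: taxable = 5,430.00 − 1×440.00 = 4,990.00
  524.40 + 15.67% × (4,990.00 − 4,800.00) = 524.40 + 15.67% × 190.00 = 554.17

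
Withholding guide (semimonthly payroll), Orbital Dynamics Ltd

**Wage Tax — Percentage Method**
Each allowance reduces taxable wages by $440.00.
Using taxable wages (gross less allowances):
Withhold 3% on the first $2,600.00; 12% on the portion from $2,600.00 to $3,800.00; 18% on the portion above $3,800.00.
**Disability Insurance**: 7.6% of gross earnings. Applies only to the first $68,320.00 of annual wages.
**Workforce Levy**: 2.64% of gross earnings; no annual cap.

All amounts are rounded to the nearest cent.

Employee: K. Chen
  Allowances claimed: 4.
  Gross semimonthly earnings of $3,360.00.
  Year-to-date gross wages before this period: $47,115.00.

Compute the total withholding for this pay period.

Wage Tax: taxable = $3,360.00 − 4×$440.00 = $1,600.00
  3% × $1,600.00 = $48.00
Disability Insurance: 7.6% × $3,360.00 = $255.36
Workforce Levy: 2.64% × $3,360.00 = $88.70
Total: $48.00 + $255.36 + $88.70 = $392.06

$392.06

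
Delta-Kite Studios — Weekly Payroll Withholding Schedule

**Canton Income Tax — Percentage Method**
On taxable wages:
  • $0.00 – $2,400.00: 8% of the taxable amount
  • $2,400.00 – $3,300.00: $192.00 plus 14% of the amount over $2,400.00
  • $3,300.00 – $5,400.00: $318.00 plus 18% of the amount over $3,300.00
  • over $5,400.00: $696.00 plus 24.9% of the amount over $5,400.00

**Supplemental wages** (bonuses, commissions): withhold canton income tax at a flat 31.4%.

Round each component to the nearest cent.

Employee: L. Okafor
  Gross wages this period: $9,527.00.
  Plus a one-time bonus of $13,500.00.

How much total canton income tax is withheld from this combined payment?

$5,962.62

Canton Income Tax: taxable = $9,527.00
  $696.00 + 24.9% × ($9,527.00 − $5,400.00) = $696.00 + 24.9% × $4,127.00 = $1,723.62
Supplemental (31.4% flat on bonus): 31.4% × $13,500.00 = $4,239.00
Total canton income tax: $1,723.62 + $4,239.00 = $5,962.62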